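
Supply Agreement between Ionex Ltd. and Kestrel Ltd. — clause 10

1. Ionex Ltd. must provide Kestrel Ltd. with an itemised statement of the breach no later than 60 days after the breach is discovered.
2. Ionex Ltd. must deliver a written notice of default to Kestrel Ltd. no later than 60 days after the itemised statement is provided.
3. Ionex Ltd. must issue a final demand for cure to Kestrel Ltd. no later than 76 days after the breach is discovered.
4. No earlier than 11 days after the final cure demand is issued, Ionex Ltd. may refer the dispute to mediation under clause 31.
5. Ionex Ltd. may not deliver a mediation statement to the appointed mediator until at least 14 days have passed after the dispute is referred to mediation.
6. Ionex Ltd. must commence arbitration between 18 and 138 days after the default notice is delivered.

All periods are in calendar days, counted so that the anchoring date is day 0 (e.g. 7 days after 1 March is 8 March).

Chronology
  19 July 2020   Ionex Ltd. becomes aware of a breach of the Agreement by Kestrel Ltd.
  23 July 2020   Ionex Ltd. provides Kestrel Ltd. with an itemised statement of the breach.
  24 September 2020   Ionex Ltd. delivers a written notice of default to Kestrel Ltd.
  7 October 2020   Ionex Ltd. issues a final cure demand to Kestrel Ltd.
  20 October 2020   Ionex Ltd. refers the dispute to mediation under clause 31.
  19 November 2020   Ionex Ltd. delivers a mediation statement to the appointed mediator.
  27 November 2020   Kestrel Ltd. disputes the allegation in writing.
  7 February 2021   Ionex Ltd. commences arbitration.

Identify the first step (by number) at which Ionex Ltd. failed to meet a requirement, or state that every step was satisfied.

Step 1 — counting 60 days from 19 July 2020 (when the breach is discovered) gives a deadline of 17 September 2020; completed 23 July 2020, before the deadline.
Step 2 — counting 60 days from 23 July 2020 (when the itemised statement is provided) gives a deadline of 21 September 2020; not done until 24 September 2020, 3 days after the deadline.
Later steps need not be reached.

Step 2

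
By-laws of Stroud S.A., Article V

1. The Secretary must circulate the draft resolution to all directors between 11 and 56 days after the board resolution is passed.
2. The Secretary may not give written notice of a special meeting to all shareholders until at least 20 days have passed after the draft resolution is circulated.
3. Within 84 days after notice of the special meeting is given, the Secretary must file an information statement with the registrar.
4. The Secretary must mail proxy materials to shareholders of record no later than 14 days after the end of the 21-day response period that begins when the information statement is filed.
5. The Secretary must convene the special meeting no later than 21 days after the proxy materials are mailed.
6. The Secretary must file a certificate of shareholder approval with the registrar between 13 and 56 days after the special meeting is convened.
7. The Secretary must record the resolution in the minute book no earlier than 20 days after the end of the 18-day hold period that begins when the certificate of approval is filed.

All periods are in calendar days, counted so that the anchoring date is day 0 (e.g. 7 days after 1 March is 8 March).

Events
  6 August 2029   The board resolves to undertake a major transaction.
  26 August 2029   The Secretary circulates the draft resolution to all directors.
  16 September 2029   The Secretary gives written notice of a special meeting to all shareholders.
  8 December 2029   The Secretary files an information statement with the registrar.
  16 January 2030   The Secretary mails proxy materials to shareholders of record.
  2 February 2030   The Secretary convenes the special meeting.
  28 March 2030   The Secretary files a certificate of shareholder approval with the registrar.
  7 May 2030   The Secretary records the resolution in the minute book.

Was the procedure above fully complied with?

(1) the permitted window runs from 6 August 2029 + 11 = 17 August 2029 to 6 August 2029 + 56 = 1 October 2029; 26 August 2029 falls inside that range.
(2) permitted from 26 August 2029 + 20 days = 15 September 2029 onward; 16 September 2029 is on or after that date.
(3) due by 16 September 2029 + 84 days = 9 December 2029; completed 8 December 2029, before the deadline.
(4) due by 29 December 2029 + 14 days = 12 January 2030; 16 January 2030 misses that deadline by 4 days.

No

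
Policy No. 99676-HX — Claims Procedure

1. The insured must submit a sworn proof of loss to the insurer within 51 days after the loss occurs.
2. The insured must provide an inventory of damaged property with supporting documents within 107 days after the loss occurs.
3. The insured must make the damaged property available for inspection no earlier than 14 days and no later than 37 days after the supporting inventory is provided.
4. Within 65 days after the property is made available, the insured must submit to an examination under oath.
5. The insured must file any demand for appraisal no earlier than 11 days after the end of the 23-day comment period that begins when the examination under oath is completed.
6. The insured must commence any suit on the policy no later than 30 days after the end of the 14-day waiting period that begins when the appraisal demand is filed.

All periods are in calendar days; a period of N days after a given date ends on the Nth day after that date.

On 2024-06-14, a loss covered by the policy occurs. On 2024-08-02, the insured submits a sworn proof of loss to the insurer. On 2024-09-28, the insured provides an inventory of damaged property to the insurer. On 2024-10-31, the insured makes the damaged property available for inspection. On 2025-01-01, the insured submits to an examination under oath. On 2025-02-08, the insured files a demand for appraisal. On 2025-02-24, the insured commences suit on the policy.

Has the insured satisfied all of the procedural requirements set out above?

Yes

Step 1: 51 days after 2024-06-14 (when the loss occurs) is 2024-08-04; done 2024-08-02 — timely.
Step 2: 107 days after 2024-06-14 (when the loss occurs) is 2024-09-29; done 2024-09-28 — timely.
Step 3: the window is 14–37 days after 2024-09-28 (when the supporting inventory is provided), so 2024-10-12 through 2024-11-04; done 2024-10-31 — within the window.
Step 4: 65 days after 2024-10-31 (when the property is made available) is 2025-01-04; completed 2025-01-01, before the deadline.
Step 5: the earliest permitted date is 11 days after 2025-01-24 (end of the 23-day comment period, which began when the examination under oath is completed on 2025-01-01), i.e. 2025-02-04; done 2025-02-08 — permitted.
Step 6: 30 days after 2025-02-22 (end of the 14-day waiting period, which began when the appraisal demand is filed on 2025-02-08) is 2025-03-24; 2025-02-24 is within that limit.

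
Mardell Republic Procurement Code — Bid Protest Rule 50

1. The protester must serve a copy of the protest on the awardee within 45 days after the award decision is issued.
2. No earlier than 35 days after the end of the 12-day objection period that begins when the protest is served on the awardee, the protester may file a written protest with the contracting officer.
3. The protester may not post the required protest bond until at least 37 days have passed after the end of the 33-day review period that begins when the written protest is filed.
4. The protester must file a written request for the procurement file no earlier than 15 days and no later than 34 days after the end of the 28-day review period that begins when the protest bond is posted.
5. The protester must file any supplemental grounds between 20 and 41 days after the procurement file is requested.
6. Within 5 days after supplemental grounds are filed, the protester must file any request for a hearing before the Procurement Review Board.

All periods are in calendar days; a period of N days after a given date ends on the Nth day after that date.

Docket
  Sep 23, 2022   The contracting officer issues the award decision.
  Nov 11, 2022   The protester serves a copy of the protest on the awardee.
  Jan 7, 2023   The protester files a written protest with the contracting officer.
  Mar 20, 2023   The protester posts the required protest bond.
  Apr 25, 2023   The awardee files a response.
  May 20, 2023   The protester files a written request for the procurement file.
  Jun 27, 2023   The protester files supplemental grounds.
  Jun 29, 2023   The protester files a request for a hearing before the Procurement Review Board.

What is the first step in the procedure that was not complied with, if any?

Step 1

(1) due by Sep 23, 2022 + 45 days = Nov 7, 2022; Nov 11, 2022 misses that deadline by 4 days.
That is the first point of non-compliance.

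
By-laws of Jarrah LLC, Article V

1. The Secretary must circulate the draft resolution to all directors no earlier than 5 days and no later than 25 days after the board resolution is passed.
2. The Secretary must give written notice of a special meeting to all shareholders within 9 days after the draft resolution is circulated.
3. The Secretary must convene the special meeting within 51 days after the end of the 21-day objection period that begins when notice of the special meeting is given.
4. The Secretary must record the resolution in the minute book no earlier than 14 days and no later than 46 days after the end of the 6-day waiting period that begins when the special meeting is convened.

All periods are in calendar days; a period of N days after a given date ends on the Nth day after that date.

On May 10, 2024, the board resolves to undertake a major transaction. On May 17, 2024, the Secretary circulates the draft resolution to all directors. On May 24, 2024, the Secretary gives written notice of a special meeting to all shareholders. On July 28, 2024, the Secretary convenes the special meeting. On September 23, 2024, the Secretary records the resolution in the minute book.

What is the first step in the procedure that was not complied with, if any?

(1) the permitted window runs from May 10, 2024 + 5 = May 15, 2024 to May 10, 2024 + 25 = June 4, 2024; done May 17, 2024, which is between those dates.
(2) due by May 17, 2024 + 9 days = May 26, 2024; completed May 24, 2024, before the deadline.
(3) due by June 14, 2024 + 51 days = August 4, 2024; done July 28, 2024 — timely.
(4) the permitted window runs from August 3, 2024 + 14 = August 17, 2024 to August 3, 2024 + 46 = September 18, 2024; done September 23, 2024 — 5 days after the window closed.

Step 4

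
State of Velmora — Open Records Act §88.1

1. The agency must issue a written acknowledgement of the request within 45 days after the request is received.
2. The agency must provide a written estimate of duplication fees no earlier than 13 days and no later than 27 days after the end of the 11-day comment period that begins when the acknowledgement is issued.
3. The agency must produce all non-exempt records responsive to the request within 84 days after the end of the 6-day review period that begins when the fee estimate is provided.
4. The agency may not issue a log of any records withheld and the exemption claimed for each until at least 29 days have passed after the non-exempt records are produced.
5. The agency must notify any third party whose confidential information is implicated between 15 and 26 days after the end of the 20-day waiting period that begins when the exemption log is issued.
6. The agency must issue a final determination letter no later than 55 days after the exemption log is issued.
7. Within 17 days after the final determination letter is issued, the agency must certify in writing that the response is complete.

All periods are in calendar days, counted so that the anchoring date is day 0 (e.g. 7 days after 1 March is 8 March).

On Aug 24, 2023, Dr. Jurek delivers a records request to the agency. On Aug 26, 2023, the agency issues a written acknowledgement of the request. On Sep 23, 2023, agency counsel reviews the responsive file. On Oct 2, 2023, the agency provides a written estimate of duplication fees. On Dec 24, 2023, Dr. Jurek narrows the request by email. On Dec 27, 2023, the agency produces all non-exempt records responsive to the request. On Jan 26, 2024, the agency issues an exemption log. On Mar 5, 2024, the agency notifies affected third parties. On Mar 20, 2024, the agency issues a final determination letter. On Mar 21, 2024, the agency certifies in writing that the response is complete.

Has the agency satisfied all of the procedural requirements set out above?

Yes

Step 1 — counting 45 days from Aug 24, 2023 (when the request is received) gives a deadline of Oct 8, 2023; done Aug 26, 2023 — timely.
Step 2 — 13 and 27 days from Sep 6, 2023 (end of the 11-day comment period, which began when the acknowledgement is issued on Aug 26, 2023) are Sep 19, 2023 and Oct 3, 2023 respectively; Oct 2, 2023 falls inside that range.
Step 3 — counting 84 days from Oct 8, 2023 (end of the 6-day review period, which began when the fee estimate is provided on Oct 2, 2023) gives a deadline of Dec 31, 2023; done Dec 27, 2023 — timely.
Step 4 — must wait 29 days from Dec 27, 2023 (when the non-exempt records are produced), so not before Jan 25, 2024; Jan 26, 2024 is on or after that date.
Step 5 — 15 and 26 days from Feb 15, 2024 (end of the 20-day waiting period, which began when the exemption log is issued on Jan 26, 2024) are Mar 1, 2024 and Mar 12, 2024 respectively; done Mar 5, 2024 — within the window.
Step 6 — counting 55 days from Jan 26, 2024 (when the exemption log is issued) gives a deadline of Mar 21, 2024; Mar 20, 2024 is within that limit.
Step 7 — counting 17 days from Mar 20, 2024 (when the final determination letter is issued) gives a deadline of Apr 6, 2024; done Mar 21, 2024 — timely.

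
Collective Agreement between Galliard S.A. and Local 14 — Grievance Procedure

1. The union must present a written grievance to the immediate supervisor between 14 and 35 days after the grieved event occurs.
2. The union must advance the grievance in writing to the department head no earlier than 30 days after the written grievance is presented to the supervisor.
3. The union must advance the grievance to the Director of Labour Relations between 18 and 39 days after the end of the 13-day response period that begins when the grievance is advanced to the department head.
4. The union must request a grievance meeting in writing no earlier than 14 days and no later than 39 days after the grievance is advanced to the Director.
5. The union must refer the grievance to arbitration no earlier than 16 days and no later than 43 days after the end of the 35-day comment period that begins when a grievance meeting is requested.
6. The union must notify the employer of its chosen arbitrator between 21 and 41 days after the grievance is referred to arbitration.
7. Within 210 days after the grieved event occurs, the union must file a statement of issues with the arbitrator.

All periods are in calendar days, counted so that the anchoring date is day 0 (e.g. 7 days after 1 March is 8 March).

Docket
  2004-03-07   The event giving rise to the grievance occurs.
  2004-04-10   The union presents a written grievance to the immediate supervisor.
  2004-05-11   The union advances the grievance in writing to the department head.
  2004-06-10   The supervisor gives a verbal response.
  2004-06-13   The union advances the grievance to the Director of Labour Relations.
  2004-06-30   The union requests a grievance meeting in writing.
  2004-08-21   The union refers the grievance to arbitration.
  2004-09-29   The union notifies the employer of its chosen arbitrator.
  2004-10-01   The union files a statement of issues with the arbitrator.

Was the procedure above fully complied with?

Yes

Step 1 — 14 and 35 days from 2004-03-07 (when the grieved event occurs) are 2004-03-21 and 2004-04-11 respectively; 2004-04-10 falls inside that range.
Step 2 — must wait 30 days from 2004-04-10 (when the written grievance is presented to the supervisor), so not before 2004-05-10; 2004-05-11 is on or after that date.
Step 3 — 18 and 39 days from 2004-05-24 (end of the 13-day response period, which began when the grievance is advanced to the department head on 2004-05-11) are 2004-06-11 and 2004-07-02 respectively; done 2004-06-13, which is between those dates.
Step 4 — 14 and 39 days from 2004-06-13 (when the grievance is advanced to the Director) are 2004-06-27 and 2004-07-22 respectively; 2004-06-30 falls inside that range.
Step 5 — 16 and 43 days from 2004-08-04 (end of the 35-day comment period, which began when a grievance meeting is requested on 2004-06-30) are 2004-08-20 and 2004-09-16 respectively; done 2004-08-21, which is between those dates.
Step 6 — 21 and 41 days from 2004-08-21 (when the grievance is referred to arbitration) are 2004-09-11 and 2004-10-01 respectively; done 2004-09-29, which is between those dates.
Step 7 — counting 210 days from 2004-03-07 (when the grieved event occurs) gives a deadline of 2004-10-03; done 2004-10-01 — timely.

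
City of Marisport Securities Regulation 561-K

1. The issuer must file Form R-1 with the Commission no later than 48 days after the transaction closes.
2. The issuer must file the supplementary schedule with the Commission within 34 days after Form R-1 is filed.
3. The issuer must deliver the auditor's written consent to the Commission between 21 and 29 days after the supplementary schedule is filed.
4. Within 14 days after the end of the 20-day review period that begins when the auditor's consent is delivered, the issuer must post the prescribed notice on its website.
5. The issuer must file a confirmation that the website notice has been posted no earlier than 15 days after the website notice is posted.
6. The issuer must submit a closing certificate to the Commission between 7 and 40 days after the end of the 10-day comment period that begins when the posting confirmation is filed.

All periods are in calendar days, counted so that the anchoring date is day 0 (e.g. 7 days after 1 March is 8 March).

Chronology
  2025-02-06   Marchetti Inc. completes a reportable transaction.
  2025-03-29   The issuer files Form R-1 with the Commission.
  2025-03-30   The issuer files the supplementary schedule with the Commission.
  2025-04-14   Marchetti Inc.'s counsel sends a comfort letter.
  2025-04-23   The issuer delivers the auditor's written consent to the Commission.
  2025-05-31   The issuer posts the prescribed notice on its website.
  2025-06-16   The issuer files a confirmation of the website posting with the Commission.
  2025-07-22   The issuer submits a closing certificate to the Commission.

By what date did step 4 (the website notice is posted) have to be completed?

2025-05-27

The auditor's consent is delivered on 2025-04-23; the 20-day review period therefore ends 2025-05-13, and step 4 runs from that date. 14 days after 2025-05-13 is 2025-05-27.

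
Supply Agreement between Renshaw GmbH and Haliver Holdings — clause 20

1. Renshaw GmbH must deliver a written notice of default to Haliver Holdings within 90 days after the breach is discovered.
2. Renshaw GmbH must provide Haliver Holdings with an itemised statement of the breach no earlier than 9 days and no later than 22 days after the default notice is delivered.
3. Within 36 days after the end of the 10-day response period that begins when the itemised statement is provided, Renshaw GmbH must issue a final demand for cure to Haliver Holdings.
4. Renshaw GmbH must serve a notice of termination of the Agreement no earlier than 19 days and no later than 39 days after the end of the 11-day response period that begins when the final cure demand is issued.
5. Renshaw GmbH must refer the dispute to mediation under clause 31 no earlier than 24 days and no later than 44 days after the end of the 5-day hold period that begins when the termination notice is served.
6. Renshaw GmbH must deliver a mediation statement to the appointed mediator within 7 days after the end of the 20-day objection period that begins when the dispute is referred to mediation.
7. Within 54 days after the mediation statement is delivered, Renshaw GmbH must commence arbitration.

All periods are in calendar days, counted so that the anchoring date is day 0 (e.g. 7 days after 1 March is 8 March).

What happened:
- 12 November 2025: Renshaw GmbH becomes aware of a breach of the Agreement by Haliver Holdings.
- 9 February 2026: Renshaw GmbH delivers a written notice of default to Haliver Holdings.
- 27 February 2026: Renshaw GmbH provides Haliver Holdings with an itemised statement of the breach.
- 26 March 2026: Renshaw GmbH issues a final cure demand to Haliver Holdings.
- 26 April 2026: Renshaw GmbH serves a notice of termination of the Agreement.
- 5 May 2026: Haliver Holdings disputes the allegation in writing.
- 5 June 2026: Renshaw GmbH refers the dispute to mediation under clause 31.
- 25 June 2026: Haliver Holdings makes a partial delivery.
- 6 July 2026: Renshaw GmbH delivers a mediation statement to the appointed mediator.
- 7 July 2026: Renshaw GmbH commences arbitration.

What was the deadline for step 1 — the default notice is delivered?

Step 1 runs from 12 November 2025, when the breach is discovered. 90 days after 12 November 2025 is 10 February 2026.

10 February 2026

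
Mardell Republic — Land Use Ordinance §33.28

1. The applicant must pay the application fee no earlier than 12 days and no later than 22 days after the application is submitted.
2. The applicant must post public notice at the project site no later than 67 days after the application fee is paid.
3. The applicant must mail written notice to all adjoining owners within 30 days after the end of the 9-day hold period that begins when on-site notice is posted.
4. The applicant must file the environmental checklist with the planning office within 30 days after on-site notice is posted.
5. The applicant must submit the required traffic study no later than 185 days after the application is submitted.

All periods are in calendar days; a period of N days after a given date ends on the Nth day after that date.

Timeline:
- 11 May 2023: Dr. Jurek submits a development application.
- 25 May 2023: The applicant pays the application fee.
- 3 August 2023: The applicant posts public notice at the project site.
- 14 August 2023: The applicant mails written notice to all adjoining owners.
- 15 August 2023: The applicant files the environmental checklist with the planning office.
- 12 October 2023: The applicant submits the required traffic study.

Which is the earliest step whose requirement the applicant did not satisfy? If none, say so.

Step 1: the window is 12–22 days after 11 May 2023 (when the application is submitted), so 23 May 2023 through 2 June 2023; done 25 May 2023, which is between those dates.
Step 2: 67 days after 25 May 2023 (when the application fee is paid) is 31 July 2023; done 3 August 2023 — 3 days late.
The procedure was therefore not followed at step 2.

Step 2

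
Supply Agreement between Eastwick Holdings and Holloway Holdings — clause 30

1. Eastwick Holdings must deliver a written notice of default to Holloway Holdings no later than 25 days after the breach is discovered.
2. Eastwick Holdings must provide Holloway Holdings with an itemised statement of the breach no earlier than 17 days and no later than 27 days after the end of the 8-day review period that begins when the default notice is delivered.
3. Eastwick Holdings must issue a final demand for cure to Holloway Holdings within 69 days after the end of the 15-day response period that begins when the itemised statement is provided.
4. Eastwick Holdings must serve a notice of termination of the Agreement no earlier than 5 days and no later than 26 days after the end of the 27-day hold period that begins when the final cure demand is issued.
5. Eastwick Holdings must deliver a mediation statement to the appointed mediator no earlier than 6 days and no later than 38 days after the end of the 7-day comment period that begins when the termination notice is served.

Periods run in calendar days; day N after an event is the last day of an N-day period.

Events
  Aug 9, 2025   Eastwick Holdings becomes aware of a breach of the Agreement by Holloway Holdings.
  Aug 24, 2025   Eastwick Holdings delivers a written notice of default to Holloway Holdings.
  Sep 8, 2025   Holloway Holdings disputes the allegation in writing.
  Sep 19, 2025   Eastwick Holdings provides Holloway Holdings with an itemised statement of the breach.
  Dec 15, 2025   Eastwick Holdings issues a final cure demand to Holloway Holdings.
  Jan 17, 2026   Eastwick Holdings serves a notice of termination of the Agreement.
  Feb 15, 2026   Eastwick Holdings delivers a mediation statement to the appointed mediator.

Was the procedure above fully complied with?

Step 1: 25 days after Aug 9, 2025 (when the breach is discovered) is Sep 3, 2025; Aug 24, 2025 is within that limit.
Step 2: the window is 17–27 days after Sep 1, 2025 (end of the 8-day review period, which began when the default notice is delivered on Aug 24, 2025), so Sep 18, 2025 through Sep 28, 2025; done Sep 19, 2025 — within the window.
Step 3: 69 days after Oct 4, 2025 (end of the 15-day response period, which began when the itemised statement is provided on Sep 19, 2025) is Dec 12, 2025; Dec 15, 2025 misses that deadline by 3 days.
Later steps need not be reached.

No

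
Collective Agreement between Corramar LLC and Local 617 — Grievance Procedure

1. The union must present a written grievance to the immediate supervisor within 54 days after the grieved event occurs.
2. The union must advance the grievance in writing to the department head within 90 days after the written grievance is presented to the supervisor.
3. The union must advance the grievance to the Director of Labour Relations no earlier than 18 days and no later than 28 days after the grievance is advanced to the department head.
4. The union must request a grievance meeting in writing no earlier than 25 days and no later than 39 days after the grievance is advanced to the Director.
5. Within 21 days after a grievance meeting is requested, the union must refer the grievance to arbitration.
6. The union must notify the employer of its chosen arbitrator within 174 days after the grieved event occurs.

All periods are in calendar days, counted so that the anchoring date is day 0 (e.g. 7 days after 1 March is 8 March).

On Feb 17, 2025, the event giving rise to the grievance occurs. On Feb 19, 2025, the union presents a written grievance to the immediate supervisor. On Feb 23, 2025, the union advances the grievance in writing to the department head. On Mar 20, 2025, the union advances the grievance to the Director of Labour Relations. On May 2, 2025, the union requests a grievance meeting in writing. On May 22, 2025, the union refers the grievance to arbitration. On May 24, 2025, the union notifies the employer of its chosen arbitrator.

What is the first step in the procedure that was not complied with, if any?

Step 4

(1) due by Feb 17, 2025 + 54 days = Apr 12, 2025; completed Feb 19, 2025, before the deadline.
(2) due by Feb 19, 2025 + 90 days = May 20, 2025; done Feb 23, 2025 — timely.
(3) the permitted window runs from Feb 23, 2025 + 18 = Mar 13, 2025 to Feb 23, 2025 + 28 = Mar 23, 2025; done Mar 20, 2025, which is between those dates.
(4) the permitted window runs from Mar 20, 2025 + 25 = Apr 14, 2025 to Mar 20, 2025 + 39 = Apr 28, 2025; May 2, 2025 is 4 days past the end of the window.
The procedure was therefore not followed at step 4.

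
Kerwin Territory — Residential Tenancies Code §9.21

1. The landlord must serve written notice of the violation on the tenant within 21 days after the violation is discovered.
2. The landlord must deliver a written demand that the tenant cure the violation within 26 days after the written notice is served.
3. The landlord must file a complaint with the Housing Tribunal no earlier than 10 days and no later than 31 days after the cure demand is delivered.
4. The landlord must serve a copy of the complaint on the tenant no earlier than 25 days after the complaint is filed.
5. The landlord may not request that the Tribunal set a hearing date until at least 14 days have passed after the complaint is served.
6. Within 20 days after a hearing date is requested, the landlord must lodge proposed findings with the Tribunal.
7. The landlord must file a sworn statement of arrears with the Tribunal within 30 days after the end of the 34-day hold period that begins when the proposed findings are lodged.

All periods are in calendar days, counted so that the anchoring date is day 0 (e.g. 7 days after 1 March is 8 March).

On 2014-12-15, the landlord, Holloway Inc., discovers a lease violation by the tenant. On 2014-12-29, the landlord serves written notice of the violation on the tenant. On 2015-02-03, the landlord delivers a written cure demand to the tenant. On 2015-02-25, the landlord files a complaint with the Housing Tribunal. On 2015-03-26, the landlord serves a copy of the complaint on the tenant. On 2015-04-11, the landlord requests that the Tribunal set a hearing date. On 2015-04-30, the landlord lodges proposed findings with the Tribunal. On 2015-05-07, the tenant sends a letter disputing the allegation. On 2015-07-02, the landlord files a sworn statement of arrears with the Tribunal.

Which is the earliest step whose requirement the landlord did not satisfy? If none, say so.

Step 1: 21 days after 2014-12-15 (when the violation is discovered) is 2015-01-05; 2014-12-29 is within that limit.
Step 2: 26 days after 2014-12-29 (when the written notice is served) is 2015-01-24; done 2015-02-03 — 10 days late.
Later steps need not be reached.

Step 2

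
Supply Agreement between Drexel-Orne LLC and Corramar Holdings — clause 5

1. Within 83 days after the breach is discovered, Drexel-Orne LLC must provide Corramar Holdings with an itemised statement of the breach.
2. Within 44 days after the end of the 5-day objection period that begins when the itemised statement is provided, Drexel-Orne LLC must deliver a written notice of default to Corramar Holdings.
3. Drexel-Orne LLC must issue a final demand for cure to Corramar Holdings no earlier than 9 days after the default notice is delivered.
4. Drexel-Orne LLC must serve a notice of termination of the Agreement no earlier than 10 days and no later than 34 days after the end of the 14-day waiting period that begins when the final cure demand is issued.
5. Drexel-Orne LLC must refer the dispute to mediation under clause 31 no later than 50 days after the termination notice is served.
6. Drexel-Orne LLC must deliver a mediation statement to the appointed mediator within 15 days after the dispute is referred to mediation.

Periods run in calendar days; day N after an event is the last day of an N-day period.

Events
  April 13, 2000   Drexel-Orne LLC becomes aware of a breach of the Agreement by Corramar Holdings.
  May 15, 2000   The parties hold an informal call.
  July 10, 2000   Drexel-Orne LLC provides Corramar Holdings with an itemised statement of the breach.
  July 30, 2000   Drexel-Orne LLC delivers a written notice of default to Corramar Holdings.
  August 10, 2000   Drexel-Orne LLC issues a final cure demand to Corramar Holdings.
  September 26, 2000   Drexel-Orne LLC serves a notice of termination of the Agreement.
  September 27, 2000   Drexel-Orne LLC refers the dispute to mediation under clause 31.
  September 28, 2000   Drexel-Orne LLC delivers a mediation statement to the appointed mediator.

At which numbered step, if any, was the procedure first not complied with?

Step 1

Step 1: 83 days after April 13, 2000 (when the breach is discovered) is July 5, 2000; done July 10, 2000 — 5 days late.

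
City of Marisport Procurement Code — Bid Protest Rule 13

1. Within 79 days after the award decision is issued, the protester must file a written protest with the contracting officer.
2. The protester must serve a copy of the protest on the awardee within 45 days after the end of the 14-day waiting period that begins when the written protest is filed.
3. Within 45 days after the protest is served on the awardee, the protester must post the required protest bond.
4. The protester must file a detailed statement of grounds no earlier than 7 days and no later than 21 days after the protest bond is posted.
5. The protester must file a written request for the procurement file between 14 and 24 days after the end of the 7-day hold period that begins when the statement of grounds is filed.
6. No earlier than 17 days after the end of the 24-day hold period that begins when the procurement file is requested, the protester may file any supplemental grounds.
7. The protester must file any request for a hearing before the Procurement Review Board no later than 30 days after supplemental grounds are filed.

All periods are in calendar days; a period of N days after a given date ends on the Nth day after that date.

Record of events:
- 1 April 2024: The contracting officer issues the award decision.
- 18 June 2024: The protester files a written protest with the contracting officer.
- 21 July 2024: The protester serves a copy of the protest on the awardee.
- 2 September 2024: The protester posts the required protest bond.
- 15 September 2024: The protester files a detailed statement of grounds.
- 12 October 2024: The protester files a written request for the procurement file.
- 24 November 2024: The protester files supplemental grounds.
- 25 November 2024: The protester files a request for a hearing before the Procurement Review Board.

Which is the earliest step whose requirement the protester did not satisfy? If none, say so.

None — every step was satisfied

Step 1 — counting 79 days from 1 April 2024 (when the award decision is issued) gives a deadline of 19 June 2024; 18 June 2024 is within that limit.
Step 2 — counting 45 days from 2 July 2024 (end of the 14-day waiting period, which began when the written protest is filed on 18 June 2024) gives a deadline of 16 August 2024; done 21 July 2024 — timely.
Step 3 — counting 45 days from 21 July 2024 (when the protest is served on the awardee) gives a deadline of 4 September 2024; completed 2 September 2024, before the deadline.
Step 4 — 7 and 21 days from 2 September 2024 (when the protest bond is posted) are 9 September 2024 and 23 September 2024 respectively; done 15 September 2024 — within the window.
Step 5 — 14 and 24 days from 22 September 2024 (end of the 7-day hold period, which began when the statement of grounds is filed on 15 September 2024) are 6 October 2024 and 16 October 2024 respectively; 12 October 2024 falls inside that range.
Step 6 — must wait 17 days from 5 November 2024 (end of the 24-day hold period, which began when the procurement file is requested on 12 October 2024), so not before 22 November 2024; 24 November 2024 is on or after that date.
Step 7 — counting 30 days from 24 November 2024 (when supplemental grounds are filed) gives a deadline of 24 December 2024; done 25 November 2024 — timely.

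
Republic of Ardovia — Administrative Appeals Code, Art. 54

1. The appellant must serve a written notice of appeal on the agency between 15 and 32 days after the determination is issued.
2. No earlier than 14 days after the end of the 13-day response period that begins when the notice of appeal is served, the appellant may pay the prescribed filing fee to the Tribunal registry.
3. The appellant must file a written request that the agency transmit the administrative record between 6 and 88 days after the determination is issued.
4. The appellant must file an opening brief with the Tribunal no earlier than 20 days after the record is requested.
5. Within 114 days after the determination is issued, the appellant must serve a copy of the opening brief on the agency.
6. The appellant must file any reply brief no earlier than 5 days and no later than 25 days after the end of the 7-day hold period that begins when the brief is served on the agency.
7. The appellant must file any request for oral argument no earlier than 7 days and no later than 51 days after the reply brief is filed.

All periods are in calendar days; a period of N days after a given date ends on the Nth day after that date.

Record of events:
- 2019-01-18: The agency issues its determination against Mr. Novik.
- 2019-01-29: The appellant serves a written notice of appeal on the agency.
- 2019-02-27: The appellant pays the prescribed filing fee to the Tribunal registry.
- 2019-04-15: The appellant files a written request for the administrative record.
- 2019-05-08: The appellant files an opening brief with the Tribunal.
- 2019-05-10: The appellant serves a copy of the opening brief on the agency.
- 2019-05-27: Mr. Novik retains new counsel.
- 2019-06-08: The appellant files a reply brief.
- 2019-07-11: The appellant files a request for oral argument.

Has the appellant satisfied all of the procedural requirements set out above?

Step 1: the window is 15–32 days after 2019-01-18 (when the determination is issued), so 2019-02-02 through 2019-02-19; 2019-01-29 is 4 days too early.
Later steps need not be reached.

No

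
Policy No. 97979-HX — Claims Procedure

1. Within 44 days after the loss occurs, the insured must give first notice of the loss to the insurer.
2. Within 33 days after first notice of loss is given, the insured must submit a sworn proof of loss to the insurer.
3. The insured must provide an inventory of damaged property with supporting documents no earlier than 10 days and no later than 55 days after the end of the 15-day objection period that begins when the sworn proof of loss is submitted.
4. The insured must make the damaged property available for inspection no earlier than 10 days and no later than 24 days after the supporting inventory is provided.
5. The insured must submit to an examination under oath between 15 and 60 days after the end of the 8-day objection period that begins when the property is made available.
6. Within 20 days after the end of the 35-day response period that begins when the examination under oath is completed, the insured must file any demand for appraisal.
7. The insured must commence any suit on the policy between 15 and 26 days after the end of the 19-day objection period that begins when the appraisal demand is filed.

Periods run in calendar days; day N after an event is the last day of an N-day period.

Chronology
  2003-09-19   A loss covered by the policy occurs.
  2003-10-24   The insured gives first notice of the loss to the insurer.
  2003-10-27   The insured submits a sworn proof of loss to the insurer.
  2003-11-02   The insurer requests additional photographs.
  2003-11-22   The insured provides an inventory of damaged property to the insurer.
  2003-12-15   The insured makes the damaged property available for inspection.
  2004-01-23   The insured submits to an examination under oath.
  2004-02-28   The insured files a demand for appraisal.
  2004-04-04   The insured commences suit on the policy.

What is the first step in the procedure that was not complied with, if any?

None — every step was satisfied

Step 1: 44 days after 2003-09-19 (when the loss occurs) is 2003-11-02; 2003-10-24 is within that limit.
Step 2: 33 days after 2003-10-24 (when first notice of loss is given) is 2003-11-26; completed 2003-10-27, before the deadline.
Step 3: the window is 10–55 days after 2003-11-11 (end of the 15-day objection period, which began when the sworn proof of loss is submitted on 2003-10-27), so 2003-11-21 through 2004-01-05; 2003-11-22 falls inside that range.
Step 4: the window is 10–24 days after 2003-11-22 (when the supporting inventory is provided), so 2003-12-02 through 2003-12-16; done 2003-12-15 — within the window.
Step 5: the window is 15–60 days after 2003-12-23 (end of the 8-day objection period, which began when the property is made available on 2003-12-15), so 2004-01-07 through 2004-02-21; 2004-01-23 falls inside that range.
Step 6: 20 days after 2004-02-27 (end of the 35-day response period, which began when the examination under oath is completed on 2004-01-23) is 2004-03-18; completed 2004-02-28, before the deadline.
Step 7: the window is 15–26 days after 2004-03-18 (end of the 19-day objection period, which began when the appraisal demand is filed on 2004-02-28), so 2004-04-02 through 2004-04-13; done 2004-04-04, which is between those dates.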